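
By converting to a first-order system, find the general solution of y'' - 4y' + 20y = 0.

y(t) = c_1e^(2t)cos(4t) + c_2e^(2t)sin(4t)

Let x_1 = y, x_2 = y'. Then x_1' = x_2 and x_2' = -20x_1 + 4x_2.
A = [[0,1],[-20,4]]; det(A-λI) = λ^2 - 4λ + 20.
Eigenvalues λ = 2 ± 4i.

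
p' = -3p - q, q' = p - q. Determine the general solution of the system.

p(t) = -K_1e^(-2t) - K_2te^(-2t) + K_2e^(-2t), q(t) = K_1e^(-2t) + K_2te^(-2t)

Coefficient matrix A = [[-3, -1], [1, -1]].
Characteristic polynomial det(A - λI) = λ^2 + 4λ + 4 = 0.
Single eigenvalue λ = -2 with algebraic multiplicity 2.
Eigenvector v = (-1,1); generalized eigenvector w with (A-λI)w=v is (1,0).
General solution: e^(-2t)[K_1·v + K_2·(t·v + w)].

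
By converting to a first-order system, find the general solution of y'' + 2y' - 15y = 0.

y(t) = C_1e^(-5t) + C_2e^(3t)

Let x_1 = y, x_2 = y'. Then x_1' = x_2 and x_2' = 15x_1 - 2x_2.
A = [[0,1],[15,-2]]; det(A-λI) = λ^2 + 2λ - 15.
Eigenvalues λ = -5, 3 with eigenvectors (1,-5), (1,3).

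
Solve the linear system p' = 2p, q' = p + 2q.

p(t) = -c_2e^(2t), q(t) = -c_1e^(2t) - c_2te^(2t) + 3c_2e^(2t)

Coefficient matrix A = [[2, 0], [1, 2]].
Characteristic polynomial det(A - λI) = λ^2 - 4λ + 4 = 0.
Single eigenvalue λ = 2 with algebraic multiplicity 2.
Eigenvector v = (0,-1); generalized eigenvector w with (A-λI)w=v is (-1,3).
General solution: e^(2t)[c_1·v + c_2·(t·v + w)].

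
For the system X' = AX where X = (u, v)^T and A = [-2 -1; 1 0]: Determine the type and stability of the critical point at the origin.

stable improper node

A = [[-2,-1],[1,0]]; det(A-λI) = λ^2 + 2λ + 1.
repeated λ = -1 with a single eigenvector.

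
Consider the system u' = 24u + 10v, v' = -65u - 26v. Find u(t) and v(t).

u(t) = K_1e^(-t)sin(5t) + K_1e^(-t)cos(5t) + K_2e^(-t)sin(5t) - K_2e^(-t)cos(5t), v(t) = -3K_1e^(-t)sin(5t) - 2K_1e^(-t)cos(5t) - 2K_2e^(-t)sin(5t) + 3K_2e^(-t)cos(5t)

Coefficient matrix A = [[24, 10], [-65, -26]].
Characteristic polynomial det(A - λI) = λ^2 + 2λ + 26 = 0.
Eigenvalues λ = -1 ± 5i (complex conjugate pair).
For λ=-1+5i: an eigenvector is (1,-2) - i(1,-3) = (1 - i, -2 + 3i).
A real fundamental pair from Re and Im of e^((-1+5i)t)v: X_1 = e^(-t)(cos(5t)·(1,-2) + sin(5t)·(1,-3)), X_2 = e^(-t)(sin(5t)·(1,-2) - cos(5t)·(1,-3)).
General solution: K_1X_1 + K_2X_2.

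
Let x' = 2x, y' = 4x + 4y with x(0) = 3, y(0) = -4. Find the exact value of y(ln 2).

8

A = [[2,0],[4,4]]; eigenvalues λ = 2, 4.
Eigenvectors: (-1,2) for λ=2, (0,-1) for λ=4.
From the initial condition, c_1 = -3, c_2 = -2.
y(ln 2) = (-3)(2^2)(2) + (-2)(2^4)(-1) = 8.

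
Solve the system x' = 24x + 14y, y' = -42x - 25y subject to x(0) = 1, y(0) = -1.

Coefficient matrix A = [[24, 14], [-42, -25]].
Characteristic polynomial det(A - λI) = λ^2 + λ - 12 = 0.
Eigenvalues λ = -4, 3.
For λ=-4: (A-λI) row 1 is [28, 14], so an eigenvector is (-1, 2).
For λ=3: (A-λI) row 1 is [21, 14], so an eigenvector is (2, -3).
General solution: c_1e^(-4t)(-1,2) + c_2e^(3t)(2,-3).
Applying x(0)=1, y(0)=-1 gives c_1=1, c_2=1.

x(t) = 2e^(3t) - e^(-4t), y(t) = -3e^(3t) + 2e^(-4t)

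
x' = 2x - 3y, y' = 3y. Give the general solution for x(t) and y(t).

x(t) = 3C_1e^(3t) + C_2e^(2t), y(t) = -C_1e^(3t)

Coefficient matrix A = [[2, -3], [0, 3]].
Characteristic polynomial det(A - λI) = λ^2 - 5λ + 6 = 0.
Eigenvalues λ = 3, 2.
For λ=3: (A-λI) row 1 is [-1, -3], so an eigenvector is (3, -1).
For λ=2: (A-λI) row 1 is [0, -3], so an eigenvector is (1, 0).
General solution: C_1e^(3t)(3,-1) + C_2e^(2t)(1,0).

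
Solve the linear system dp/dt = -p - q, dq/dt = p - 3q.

Coefficient matrix A = [[-1, -1], [1, -3]].
Characteristic polynomial det(A - λI) = λ^2 + 4λ + 4 = 0.
Single eigenvalue λ = -2 with algebraic multiplicity 2.
Eigenvector v = (1,1); generalized eigenvector w with (A-λI)w=v is (3,2).
General solution: e^(-2t)[c_1·v + c_2·(t·v + w)].

p(t) = c_1e^(-2t) + c_2te^(-2t) + 3c_2e^(-2t), q(t) = c_1e^(-2t) + c_2te^(-2t) + 2c_2e^(-2t)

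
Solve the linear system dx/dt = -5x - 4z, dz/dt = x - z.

Coefficient matrix A = [[-5, -4], [1, -1]].
Characteristic polynomial det(A - λI) = λ^2 + 6λ + 9 = 0.
Single eigenvalue λ = -3 with algebraic multiplicity 2.
Eigenvector v = (-2,1); generalized eigenvector w with (A-λI)w=v is (-1,1).
General solution: e^(-3t)[K_1·v + K_2·(t·v + w)].

x(t) = -2K_1e^(-3t) - 2K_2te^(-3t) - K_2e^(-3t), z(t) = K_1e^(-3t) + K_2te^(-3t) + K_2e^(-3t)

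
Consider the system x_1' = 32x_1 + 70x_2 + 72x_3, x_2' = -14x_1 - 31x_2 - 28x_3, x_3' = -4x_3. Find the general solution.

Coefficient matrix A = [[32, 70, 72], [-14, -31, -28], [0, 0, -4]].
det(A - λI) = 0 gives eigenvalues λ = 4, -4, -3.
For λ=4: eigenvector (5,-2,0).
For λ=-4: eigenvector (-2,0,1).
For λ=-3: eigenvector (-2,1,0).
General solution: C_1e^(4t)(5,-2,0) + C_2e^(-4t)(-2,0,1) + C_3e^(-3t)(-2,1,0).

x_1(t) = 5C_1e^(4t) - 2C_2e^(-4t) - 2C_3e^(-3t), x_2(t) = -2C_1e^(4t) + C_3e^(-3t), x_3(t) = C_2e^(-4t)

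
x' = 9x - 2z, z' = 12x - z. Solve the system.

Coefficient matrix A = [[9, -2], [12, -1]].
Characteristic polynomial det(A - λI) = λ^2 - 8λ + 15 = 0.
Eigenvalues λ = 5, 3.
For λ=5: (A-λI) row 1 is [4, -2], so an eigenvector is (-1, -2).
For λ=3: (A-λI) row 1 is [6, -2], so an eigenvector is (-1, -3).
General solution: K_1e^(5t)(-1,-2) + K_2e^(3t)(-1,-3).

x(t) = -K_1e^(5t) - K_2e^(3t), z(t) = -2K_1e^(5t) - 3K_2e^(3t)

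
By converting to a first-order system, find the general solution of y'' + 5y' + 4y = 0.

y(t) = K_1e^(-t) + K_2e^(-4t)

Let x_1 = y, x_2 = y'. Then x_1' = x_2 and x_2' = -4x_1 - 5x_2.
A = [[0,1],[-4,-5]]; det(A-λI) = λ^2 + 5λ + 4.
Eigenvalues λ = -1, -4 with eigenvectors (1,-1), (1,-4).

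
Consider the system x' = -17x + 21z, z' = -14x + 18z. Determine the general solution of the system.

Coefficient matrix A = [[-17, 21], [-14, 18]].
Characteristic polynomial det(A - λI) = λ^2 - λ - 12 = 0.
Eigenvalues λ = -3, 4.
For λ=-3: (A-λI) row 1 is [-14, 21], so an eigenvector is (-3, -2).
For λ=4: (A-λI) row 1 is [-21, 21], so an eigenvector is (-1, -1).
General solution: C_1e^(-3t)(-3,-2) + C_2e^(4t)(-1,-1).

x(t) = -3C_1e^(-3t) - C_2e^(4t), z(t) = -2C_1e^(-3t) - C_2e^(4t)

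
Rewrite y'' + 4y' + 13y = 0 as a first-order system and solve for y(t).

y(t) = c_1e^(-2t)cos(3t) + c_2e^(-2t)sin(3t)

Let x_1 = y, x_2 = y'. Then x_1' = x_2 and x_2' = -13x_1 - 4x_2.
A = [[0,1],[-13,-4]]; det(A-λI) = λ^2 + 4λ + 13.
Eigenvalues λ = -2 ± 3i.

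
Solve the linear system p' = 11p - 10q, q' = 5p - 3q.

p(t) = -3K_1e^(4t)sin(t) + K_1e^(4t)cos(t) + K_2e^(4t)sin(t) + 3K_2e^(4t)cos(t), q(t) = -2K_1e^(4t)sin(t) + K_1e^(4t)cos(t) + K_2e^(4t)sin(t) + 2K_2e^(4t)cos(t)

Coefficient matrix A = [[11, -10], [5, -3]].
Characteristic polynomial det(A - λI) = λ^2 - 8λ + 17 = 0.
Eigenvalues λ = 4 ± i (complex conjugate pair).
For λ=4+i: an eigenvector is (1,1) - i(-3,-2) = (1 + 3i, 1 + 2i).
A real fundamental pair from Re and Im of e^((4+i)t)v: X_1 = e^(4t)(cos(t)·(1,1) + sin(t)·(-3,-2)), X_2 = e^(4t)(sin(t)·(1,1) - cos(t)·(-3,-2)).
General solution: K_1X_1 + K_2X_2.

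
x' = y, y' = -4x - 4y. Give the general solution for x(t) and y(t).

x(t) = K_1e^(-2t) + K_2te^(-2t) + K_2e^(-2t), y(t) = -2K_1e^(-2t) - 2K_2te^(-2t) - K_2e^(-2t)

Coefficient matrix A = [[0, 1], [-4, -4]].
Characteristic polynomial det(A - λI) = λ^2 + 4λ + 4 = 0.
Single eigenvalue λ = -2 with algebraic multiplicity 2.
Eigenvector v = (1,-2); generalized eigenvector w with (A-λI)w=v is (1,-1).
General solution: e^(-2t)[K_1·v + K_2·(t·v + w)].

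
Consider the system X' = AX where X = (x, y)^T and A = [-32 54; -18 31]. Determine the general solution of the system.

Coefficient matrix A = [[-32, 54], [-18, 31]].
Characteristic polynomial det(A - λI) = λ^2 + λ - 20 = 0.
Eigenvalues λ = -5, 4.
For λ=-5: (A-λI) row 1 is [-27, 54], so an eigenvector is (2, 1).
For λ=4: (A-λI) row 1 is [-36, 54], so an eigenvector is (-3, -2).
General solution: C_1e^(-5t)(2,1) + C_2e^(4t)(-3,-2).

x(t) = 2C_1e^(-5t) - 3C_2e^(4t), y(t) = C_1e^(-5t) - 2C_2e^(4t)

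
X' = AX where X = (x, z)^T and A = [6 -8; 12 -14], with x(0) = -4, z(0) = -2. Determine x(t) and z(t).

x(t) = -8e^(-2t) + 4e^(-6t), z(t) = -8e^(-2t) + 6e^(-6t)

Coefficient matrix A = [[6, -8], [12, -14]].
Characteristic polynomial det(A - λI) = λ^2 + 8λ + 12 = 0.
Eigenvalues λ = -2, -6.
For λ=-2: (A-λI) row 1 is [8, -8], so an eigenvector is (-1, -1).
For λ=-6: (A-λI) row 1 is [12, -8], so an eigenvector is (2, 3).
General solution: K_1e^(-2t)(-1,-1) + K_2e^(-6t)(2,3).
Applying x(0)=-4, z(0)=-2 gives K_1=8, K_2=2.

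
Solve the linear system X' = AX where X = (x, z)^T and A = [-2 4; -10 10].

x(t) = c_1e^(4t)sin(2t) + c_1e^(4t)cos(2t) + c_2e^(4t)sin(2t) - c_2e^(4t)cos(2t), z(t) = c_1e^(4t)sin(2t) + 2c_1e^(4t)cos(2t) + 2c_2e^(4t)sin(2t) - c_2e^(4t)cos(2t)

Coefficient matrix A = [[-2, 4], [-10, 10]].
Characteristic polynomial det(A - λI) = λ^2 - 8λ + 20 = 0.
Eigenvalues λ = 4 ± 2i (complex conjugate pair).
For λ=4+2i: an eigenvector is (1,2) - i(1,1) = (1 - i, 2 - i).
A real fundamental pair from Re and Im of e^((4+2i)t)v: X_1 = e^(4t)(cos(2t)·(1,2) + sin(2t)·(1,1)), X_2 = e^(4t)(sin(2t)·(1,2) - cos(2t)·(1,1)).
General solution: c_1X_1 + c_2X_2.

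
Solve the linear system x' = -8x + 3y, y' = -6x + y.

x(t) = c_1e^(-2t) + c_2e^(-5t), y(t) = 2c_1e^(-2t) + c_2e^(-5t)

Coefficient matrix A = [[-8, 3], [-6, 1]].
Characteristic polynomial det(A - λI) = λ^2 + 7λ + 10 = 0.
Eigenvalues λ = -2, -5.
For λ=-2: (A-λI) row 1 is [-6, 3], so an eigenvector is (1, 2).
For λ=-5: (A-λI) row 1 is [-3, 3], so an eigenvector is (1, 1).
General solution: c_1e^(-2t)(1,2) + c_2e^(-5t)(1,1).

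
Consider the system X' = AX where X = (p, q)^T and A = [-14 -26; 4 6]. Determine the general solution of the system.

p(t) = 3C_1e^(-4t)sin(2t) + 2C_1e^(-4t)cos(2t) + 2C_2e^(-4t)sin(2t) - 3C_2e^(-4t)cos(2t), q(t) = -C_1e^(-4t)sin(2t) - C_1e^(-4t)cos(2t) - C_2e^(-4t)sin(2t) + C_2e^(-4t)cos(2t)

Coefficient matrix A = [[-14, -26], [4, 6]].
Characteristic polynomial det(A - λI) = λ^2 + 8λ + 20 = 0.
Eigenvalues λ = -4 ± 2i (complex conjugate pair).
For λ=-4+2i: an eigenvector is (2,-1) - i(3,-1) = (2 - 3i, -1 + i).
A real fundamental pair from Re and Im of e^((-4+2i)t)v: X_1 = e^(-4t)(cos(2t)·(2,-1) + sin(2t)·(3,-1)), X_2 = e^(-4t)(sin(2t)·(2,-1) - cos(2t)·(3,-1)).
General solution: C_1X_1 + C_2X_2.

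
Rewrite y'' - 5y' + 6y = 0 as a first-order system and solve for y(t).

y(t) = C_1e^(2t) + C_2e^(3t)

Let x_1 = y, x_2 = y'. Then x_1' = x_2 and x_2' = -6x_1 + 5x_2.
A = [[0,1],[-6,5]]; det(A-λI) = λ^2 - 5λ + 6.
Eigenvalues λ = 2, 3 with eigenvectors (1,2), (1,3).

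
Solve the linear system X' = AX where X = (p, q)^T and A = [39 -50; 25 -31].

p(t) = -3C_1e^(4t)sin(5t) + C_1e^(4t)cos(5t) + C_2e^(4t)sin(5t) + 3C_2e^(4t)cos(5t), q(t) = -2C_1e^(4t)sin(5t) + C_1e^(4t)cos(5t) + C_2e^(4t)sin(5t) + 2C_2e^(4t)cos(5t)

Coefficient matrix A = [[39, -50], [25, -31]].
Characteristic polynomial det(A - λI) = λ^2 - 8λ + 41 = 0.
Eigenvalues λ = 4 ± 5i (complex conjugate pair).
For λ=4+5i: an eigenvector is (1,1) - i(-3,-2) = (1 + 3i, 1 + 2i).
A real fundamental pair from Re and Im of e^((4+5i)t)v: X_1 = e^(4t)(cos(5t)·(1,1) + sin(5t)·(-3,-2)), X_2 = e^(4t)(sin(5t)·(1,1) - cos(5t)·(-3,-2)).
General solution: C_1X_1 + C_2X_2.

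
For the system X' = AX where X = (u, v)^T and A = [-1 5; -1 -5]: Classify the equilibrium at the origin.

A = [[-1,5],[-1,-5]]; det(A-λI) = λ^2 + 6λ + 10.
λ = -3 ± i: negative real part.

stable spiral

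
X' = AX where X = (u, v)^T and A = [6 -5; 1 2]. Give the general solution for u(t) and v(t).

u(t) = C_1e^(4t)sin(t) - 2C_1e^(4t)cos(t) - 2C_2e^(4t)sin(t) - C_2e^(4t)cos(t), v(t) = -C_1e^(4t)cos(t) - C_2e^(4t)sin(t)

Coefficient matrix A = [[6, -5], [1, 2]].
Characteristic polynomial det(A - λI) = λ^2 - 8λ + 17 = 0.
Eigenvalues λ = 4 ± i (complex conjugate pair).
For λ=4+i: an eigenvector is (-2,-1) - i(1,0) = (-2 - i, -1).
A real fundamental pair from Re and Im of e^((4+i)t)v: X_1 = e^(4t)(cos(t)·(-2,-1) + sin(t)·(1,0)), X_2 = e^(4t)(sin(t)·(-2,-1) - cos(t)·(1,0)).
General solution: C_1X_1 + C_2X_2.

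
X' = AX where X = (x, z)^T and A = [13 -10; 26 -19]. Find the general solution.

Coefficient matrix A = [[13, -10], [26, -19]].
Characteristic polynomial det(A - λI) = λ^2 + 6λ + 13 = 0.
Eigenvalues λ = -3 ± 2i (complex conjugate pair).
For λ=-3+2i: an eigenvector is (-1,-2) - i(2,3) = (-1 - 2i, -2 - 3i).
A real fundamental pair from Re and Im of e^((-3+2i)t)v: X_1 = e^(-3t)(cos(2t)·(-1,-2) + sin(2t)·(2,3)), X_2 = e^(-3t)(sin(2t)·(-1,-2) - cos(2t)·(2,3)).
General solution: K_1X_1 + K_2X_2.

x(t) = 2K_1e^(-3t)sin(2t) - K_1e^(-3t)cos(2t) - K_2e^(-3t)sin(2t) - 2K_2e^(-3t)cos(2t), z(t) = 3K_1e^(-3t)sin(2t) - 2K_1e^(-3t)cos(2t) - 2K_2e^(-3t)sin(2t) - 3K_2e^(-3t)cos(2t)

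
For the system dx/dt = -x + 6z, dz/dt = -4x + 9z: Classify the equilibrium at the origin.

unstable node

A = [[-1,6],[-4,9]]; det(A-λI) = λ^2 - 8λ + 15.
λ = 5, 3: both positive.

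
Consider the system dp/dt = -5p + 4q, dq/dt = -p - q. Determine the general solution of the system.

Coefficient matrix A = [[-5, 4], [-1, -1]].
Characteristic polynomial det(A - λI) = λ^2 + 6λ + 9 = 0.
Single eigenvalue λ = -3 with algebraic multiplicity 2.
Eigenvector v = (-2,-1); generalized eigenvector w with (A-λI)w=v is (-3,-2).
General solution: e^(-3t)[c_1·v + c_2·(t·v + w)].

p(t) = -2c_1e^(-3t) - 2c_2te^(-3t) - 3c_2e^(-3t), q(t) = -c_1e^(-3t) - c_2te^(-3t) - 2c_2e^(-3t)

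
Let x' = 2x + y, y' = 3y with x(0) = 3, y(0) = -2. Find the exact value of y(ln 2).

-16

A = [[2,1],[0,3]]; eigenvalues λ = 2, 3.
Eigenvectors: (1,0) for λ=2, (-1,-1) for λ=3.
From the initial condition, c_1 = 5, c_2 = 2.
y(ln 2) = (5)(2^2)(0) + (2)(2^3)(-1) = -16.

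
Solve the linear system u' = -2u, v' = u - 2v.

u(t) = -K_2e^(-2t), v(t) = -K_1e^(-2t) - K_2te^(-2t) + K_2e^(-2t)

Coefficient matrix A = [[-2, 0], [1, -2]].
Characteristic polynomial det(A - λI) = λ^2 + 4λ + 4 = 0.
Single eigenvalue λ = -2 with algebraic multiplicity 2.
Eigenvector v = (0,-1); generalized eigenvector w with (A-λI)w=v is (-1,1).
General solution: e^(-2t)[K_1·v + K_2·(t·v + w)].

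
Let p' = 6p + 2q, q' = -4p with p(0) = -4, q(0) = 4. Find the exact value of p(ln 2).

A = [[6,2],[-4,0]]; eigenvalues λ = 2, 4.
Eigenvectors: (-1,2) for λ=2, (1,-1) for λ=4.
From the initial condition, c_1 = 0, c_2 = -4.
p(ln 2) = (0)(2^2)(-1) + (-4)(2^4)(1) = -64.

-64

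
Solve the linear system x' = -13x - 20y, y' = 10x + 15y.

Coefficient matrix A = [[-13, -20], [10, 15]].
Characteristic polynomial det(A - λI) = λ^2 - 2λ + 5 = 0.
Eigenvalues λ = 1 ± 2i (complex conjugate pair).
For λ=1+2i: an eigenvector is (-3,2) - i(1,-1) = (-3 - i, 2 + i).
A real fundamental pair from Re and Im of e^((1+2i)t)v: X_1 = e^(t)(cos(2t)·(-3,2) + sin(2t)·(1,-1)), X_2 = e^(t)(sin(2t)·(-3,2) - cos(2t)·(1,-1)).
General solution: c_1X_1 + c_2X_2.

x(t) = c_1e^(t)sin(2t) - 3c_1e^(t)cos(2t) - 3c_2e^(t)sin(2t) - c_2e^(t)cos(2t), y(t) = -c_1e^(t)sin(2t) + 2c_1e^(t)cos(2t) + 2c_2e^(t)sin(2t) + c_2e^(t)cos(2t)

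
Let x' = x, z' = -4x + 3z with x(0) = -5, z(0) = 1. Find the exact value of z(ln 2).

A = [[1,0],[-4,3]]; eigenvalues λ = 1, 3.
Eigenvectors: (1,2) for λ=1, (0,1) for λ=3.
From the initial condition, c_1 = -5, c_2 = 11.
z(ln 2) = (-5)(2^1)(2) + (11)(2^3)(1) = 68.

68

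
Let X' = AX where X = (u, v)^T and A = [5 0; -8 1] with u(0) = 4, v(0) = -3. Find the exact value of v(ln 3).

-1929

A = [[5,0],[-8,1]]; eigenvalues λ = 5, 1.
Eigenvectors: (1,-2) for λ=5, (0,-1) for λ=1.
From the initial condition, c_1 = 4, c_2 = -5.
v(ln 3) = (4)(3^5)(-2) + (-5)(3^1)(-1) = -1929.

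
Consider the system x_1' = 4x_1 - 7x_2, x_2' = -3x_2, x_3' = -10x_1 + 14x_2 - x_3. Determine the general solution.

x_1(t) = C_2e^(-3t) - C_3e^(4t), x_2(t) = C_2e^(-3t), x_3(t) = C_1e^(-t) - 2C_2e^(-3t) + 2C_3e^(4t)

Coefficient matrix A = [[4, -7, 0], [0, -3, 0], [-10, 14, -1]].
det(A - λI) = 0 gives eigenvalues λ = -1, -3, 4.
For λ=-1: eigenvector (0,0,1).
For λ=-3: eigenvector (1,1,-2).
For λ=4: eigenvector (-1,0,2).
General solution: C_1e^(-t)(0,0,1) + C_2e^(-3t)(1,1,-2) + C_3e^(4t)(-1,0,2).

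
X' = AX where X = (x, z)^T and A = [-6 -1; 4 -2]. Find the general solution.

Coefficient matrix A = [[-6, -1], [4, -2]].
Characteristic polynomial det(A - λI) = λ^2 + 8λ + 16 = 0.
Single eigenvalue λ = -4 with algebraic multiplicity 2.
Eigenvector v = (-1,2); generalized eigenvector w with (A-λI)w=v is (2,-3).
General solution: e^(-4t)[K_1·v + K_2·(t·v + w)].

x(t) = -K_1e^(-4t) - K_2te^(-4t) + 2K_2e^(-4t), z(t) = 2K_1e^(-4t) + 2K_2te^(-4t) - 3K_2e^(-4t)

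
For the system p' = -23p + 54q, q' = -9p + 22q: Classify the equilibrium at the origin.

A = [[-23,54],[-9,22]]; det(A-λI) = λ^2 + λ - 20.
λ = 4, -5: opposite signs.

saddle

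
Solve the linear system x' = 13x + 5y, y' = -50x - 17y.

Coefficient matrix A = [[13, 5], [-50, -17]].
Characteristic polynomial det(A - λI) = λ^2 + 4λ + 29 = 0.
Eigenvalues λ = -2 ± 5i (complex conjugate pair).
For λ=-2+5i: an eigenvector is (0,-1) - i(-1,3) = (0 + i, -1 - 3i).
A real fundamental pair from Re and Im of e^((-2+5i)t)v: X_1 = e^(-2t)(cos(5t)·(0,-1) + sin(5t)·(-1,3)), X_2 = e^(-2t)(sin(5t)·(0,-1) - cos(5t)·(-1,3)).
General solution: c_1X_1 + c_2X_2.

x(t) = -c_1e^(-2t)sin(5t) + c_2e^(-2t)cos(5t), y(t) = 3c_1e^(-2t)sin(5t) - c_1e^(-2t)cos(5t) - c_2e^(-2t)sin(5t) - 3c_2e^(-2t)cos(5t)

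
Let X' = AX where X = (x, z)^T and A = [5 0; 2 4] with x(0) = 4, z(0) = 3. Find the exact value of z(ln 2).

A = [[5,0],[2,4]]; eigenvalues λ = 5, 4.
Eigenvectors: (-1,-2) for λ=5, (0,-1) for λ=4.
From the initial condition, c_1 = -4, c_2 = 5.
z(ln 2) = (-4)(2^5)(-2) + (5)(2^4)(-1) = 176.

176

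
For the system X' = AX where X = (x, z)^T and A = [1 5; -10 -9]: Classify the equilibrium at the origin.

stable spiral

A = [[1,5],[-10,-9]]; det(A-λI) = λ^2 + 8λ + 41.
λ = -4 ± 5i: negative real part.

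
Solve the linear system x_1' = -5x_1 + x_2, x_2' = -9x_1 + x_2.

Coefficient matrix A = [[-5, 1], [-9, 1]].
Characteristic polynomial det(A - λI) = λ^2 + 4λ + 4 = 0.
Single eigenvalue λ = -2 with algebraic multiplicity 2.
Eigenvector v = (-1,-3); generalized eigenvector w with (A-λI)w=v is (0,-1).
General solution: e^(-2t)[K_1·v + K_2·(t·v + w)].

x_1(t) = -K_1e^(-2t) - K_2te^(-2t), x_2(t) = -3K_1e^(-2t) - 3K_2te^(-2t) - K_2e^(-2t)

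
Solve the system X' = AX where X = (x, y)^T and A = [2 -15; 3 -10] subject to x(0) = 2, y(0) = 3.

Coefficient matrix A = [[2, -15], [3, -10]].
Characteristic polynomial det(A - λI) = λ^2 + 8λ + 25 = 0.
Eigenvalues λ = -4 ± 3i (complex conjugate pair).
For λ=-4+3i: an eigenvector is (2,1) - i(-1,0) = (2 + i, 1).
A real fundamental pair from Re and Im of e^((-4+3i)t)v: X_1 = e^(-4t)(cos(3t)·(2,1) + sin(3t)·(-1,0)), X_2 = e^(-4t)(sin(3t)·(2,1) - cos(3t)·(-1,0)).
General solution: K_1X_1 + K_2X_2.
Applying x(0)=2, y(0)=3 gives K_1=3, K_2=-4.

x(t) = -11e^(-4t)sin(3t) + 2e^(-4t)cos(3t), y(t) = -4e^(-4t)sin(3t) + 3e^(-4t)cos(3t)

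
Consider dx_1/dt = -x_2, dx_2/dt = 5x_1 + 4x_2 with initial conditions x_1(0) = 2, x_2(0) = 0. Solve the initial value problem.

x_1(t) = -4e^(2t)sin(t) + 2e^(2t)cos(t), x_2(t) = 10e^(2t)sin(t)

Coefficient matrix A = [[0, -1], [5, 4]].
Characteristic polynomial det(A - λI) = λ^2 - 4λ + 5 = 0.
Eigenvalues λ = 2 ± i (complex conjugate pair).
For λ=2+i: an eigenvector is (0,1) - i(-1,2) = (0 + i, 1 - 2i).
A real fundamental pair from Re and Im of e^((2+i)t)v: X_1 = e^(2t)(cos(t)·(0,1) + sin(t)·(-1,2)), X_2 = e^(2t)(sin(t)·(0,1) - cos(t)·(-1,2)).
General solution: c_1X_1 + c_2X_2.
Applying x_1(0)=2, x_2(0)=0 gives c_1=4, c_2=2.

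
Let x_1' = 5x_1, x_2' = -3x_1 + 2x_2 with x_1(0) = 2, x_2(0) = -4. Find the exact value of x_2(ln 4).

-2080

A = [[5,0],[-3,2]]; eigenvalues λ = 5, 2.
Eigenvectors: (-1,1) for λ=5, (0,-1) for λ=2.
From the initial condition, c_1 = -2, c_2 = 2.
x_2(ln 4) = (-2)(4^5)(1) + (2)(4^2)(-1) = -2080.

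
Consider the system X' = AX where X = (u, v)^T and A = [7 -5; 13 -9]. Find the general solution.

Coefficient matrix A = [[7, -5], [13, -9]].
Characteristic polynomial det(A - λI) = λ^2 + 2λ + 2 = 0.
Eigenvalues λ = -1 ± i (complex conjugate pair).
For λ=-1+i: an eigenvector is (2,3) - i(1,2) = (2 - i, 3 - 2i).
A real fundamental pair from Re and Im of e^((-1+i)t)v: X_1 = e^(-t)(cos(t)·(2,3) + sin(t)·(1,2)), X_2 = e^(-t)(sin(t)·(2,3) - cos(t)·(1,2)).
General solution: K_1X_1 + K_2X_2.

u(t) = K_1e^(-t)sin(t) + 2K_1e^(-t)cos(t) + 2K_2e^(-t)sin(t) - K_2e^(-t)cos(t), v(t) = 2K_1e^(-t)sin(t) + 3K_1e^(-t)cos(t) + 3K_2e^(-t)sin(t) - 2K_2e^(-t)cos(t)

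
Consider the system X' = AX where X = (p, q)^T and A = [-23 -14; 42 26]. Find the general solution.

Coefficient matrix A = [[-23, -14], [42, 26]].
Characteristic polynomial det(A - λI) = λ^2 - 3λ - 10 = 0.
Eigenvalues λ = -2, 5.
For λ=-2: (A-λI) row 1 is [-21, -14], so an eigenvector is (-2, 3).
For λ=5: (A-λI) row 1 is [-28, -14], so an eigenvector is (1, -2).
General solution: C_1e^(-2t)(-2,3) + C_2e^(5t)(1,-2).

p(t) = -2C_1e^(-2t) + C_2e^(5t), q(t) = 3C_1e^(-2t) - 2C_2e^(5t)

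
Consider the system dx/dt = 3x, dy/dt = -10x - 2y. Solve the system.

Coefficient matrix A = [[3, 0], [-10, -2]].
Characteristic polynomial det(A - λI) = λ^2 - λ - 6 = 0.
Eigenvalues λ = 3, -2.
For λ=3: (A-λI) row 2 is [-10, -5], so an eigenvector is (1, -2).
For λ=-2: (A-λI) row 1 is [5, 0], so an eigenvector is (0, 1).
General solution: K_1e^(3t)(1,-2) + K_2e^(-2t)(0,1).

x(t) = K_1e^(3t), y(t) = -2K_1e^(3t) + K_2e^(-2t)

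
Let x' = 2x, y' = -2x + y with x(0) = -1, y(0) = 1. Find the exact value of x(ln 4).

-16

A = [[2,0],[-2,1]]; eigenvalues λ = 2, 1.
Eigenvectors: (-1,2) for λ=2, (0,-1) for λ=1.
From the initial condition, c_1 = 1, c_2 = 1.
x(ln 4) = (1)(4^2)(-1) + (1)(4^1)(0) = -16.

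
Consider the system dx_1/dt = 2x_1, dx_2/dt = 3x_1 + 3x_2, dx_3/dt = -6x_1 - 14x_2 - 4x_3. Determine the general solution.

Coefficient matrix A = [[2, 0, 0], [3, 3, 0], [-6, -14, -4]].
det(A - λI) = 0 gives eigenvalues λ = 2, 3, -4.
For λ=2: eigenvector (1,-3,6).
For λ=3: eigenvector (0,1,-2).
For λ=-4: eigenvector (0,0,1).
General solution: K_1e^(2t)(1,-3,6) + K_2e^(3t)(0,1,-2) + K_3e^(-4t)(0,0,1).

x_1(t) = K_1e^(2t), x_2(t) = -3K_1e^(2t) + K_2e^(3t), x_3(t) = 6K_1e^(2t) - 2K_2e^(3t) + K_3e^(-4t)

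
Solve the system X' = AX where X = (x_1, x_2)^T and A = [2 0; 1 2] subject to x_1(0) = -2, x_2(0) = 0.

x_1(t) = -2e^(2t), x_2(t) = -2te^(2t)

Coefficient matrix A = [[2, 0], [1, 2]].
Characteristic polynomial det(A - λI) = λ^2 - 4λ + 4 = 0.
Single eigenvalue λ = 2 with algebraic multiplicity 2.
Eigenvector v = (0,-1); generalized eigenvector w with (A-λI)w=v is (-1,2).
General solution: e^(2t)[c_1·v + c_2·(t·v + w)].
Applying x_1(0)=-2, x_2(0)=0 gives c_1=4, c_2=2.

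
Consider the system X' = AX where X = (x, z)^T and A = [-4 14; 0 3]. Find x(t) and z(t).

x(t) = 2C_1e^(3t) + C_2e^(-4t), z(t) = C_1e^(3t)

Coefficient matrix A = [[-4, 14], [0, 3]].
Characteristic polynomial det(A - λI) = λ^2 + λ - 12 = 0.
Eigenvalues λ = 3, -4.
For λ=3: (A-λI) row 1 is [-7, 14], so an eigenvector is (2, 1).
For λ=-4: (A-λI) row 1 is [0, 14], so an eigenvector is (1, 0).
General solution: C_1e^(3t)(2,1) + C_2e^(-4t)(1,0).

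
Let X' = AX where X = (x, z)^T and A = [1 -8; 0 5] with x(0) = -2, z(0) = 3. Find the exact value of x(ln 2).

A = [[1,-8],[0,5]]; eigenvalues λ = 5, 1.
Eigenvectors: (2,-1) for λ=5, (-1,0) for λ=1.
From the initial condition, c_1 = -3, c_2 = -4.
x(ln 2) = (-3)(2^5)(2) + (-4)(2^1)(-1) = -184.

-184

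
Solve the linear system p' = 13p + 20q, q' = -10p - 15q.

Coefficient matrix A = [[13, 20], [-10, -15]].
Characteristic polynomial det(A - λI) = λ^2 + 2λ + 5 = 0.
Eigenvalues λ = -1 ± 2i (complex conjugate pair).
For λ=-1+2i: an eigenvector is (1,-1) - i(-3,2) = (1 + 3i, -1 - 2i).
A real fundamental pair from Re and Im of e^((-1+2i)t)v: X_1 = e^(-t)(cos(2t)·(1,-1) + sin(2t)·(-3,2)), X_2 = e^(-t)(sin(2t)·(1,-1) - cos(2t)·(-3,2)).
General solution: c_1X_1 + c_2X_2.

p(t) = -3c_1e^(-t)sin(2t) + c_1e^(-t)cos(2t) + c_2e^(-t)sin(2t) + 3c_2e^(-t)cos(2t), q(t) = 2c_1e^(-t)sin(2t) - c_1e^(-t)cos(2t) - c_2e^(-t)sin(2t) - 2c_2e^(-t)cos(2t)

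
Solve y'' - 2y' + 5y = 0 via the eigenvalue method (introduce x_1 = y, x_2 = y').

Let x_1 = y, x_2 = y'. Then x_1' = x_2 and x_2' = -5x_1 + 2x_2.
A = [[0,1],[-5,2]]; det(A-λI) = λ^2 - 2λ + 5.
Eigenvalues λ = 1 ± 2i.

y(t) = K_1e^(t)cos(2t) + K_2e^(t)sin(2t)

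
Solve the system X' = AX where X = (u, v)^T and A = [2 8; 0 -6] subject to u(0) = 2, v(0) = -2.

u(t) = 2e^(-6t), v(t) = -2e^(-6t)

Coefficient matrix A = [[2, 8], [0, -6]].
Characteristic polynomial det(A - λI) = λ^2 + 4λ - 12 = 0.
Eigenvalues λ = 2, -6.
For λ=2: (A-λI) row 1 is [0, 8], so an eigenvector is (1, 0).
For λ=-6: (A-λI) row 1 is [8, 8], so an eigenvector is (-1, 1).
General solution: K_1e^(2t)(1,0) + K_2e^(-6t)(-1,1).
Applying u(0)=2, v(0)=-2 gives K_1=0, K_2=-2.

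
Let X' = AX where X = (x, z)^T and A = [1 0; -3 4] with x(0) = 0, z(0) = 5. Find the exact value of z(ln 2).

A = [[1,0],[-3,4]]; eigenvalues λ = 1, 4.
Eigenvectors: (1,1) for λ=1, (0,-1) for λ=4.
From the initial condition, c_1 = 0, c_2 = -5.
z(ln 2) = (0)(2^1)(1) + (-5)(2^4)(-1) = 80.

80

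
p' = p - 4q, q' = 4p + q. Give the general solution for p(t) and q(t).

Coefficient matrix A = [[1, -4], [4, 1]].
Characteristic polynomial det(A - λI) = λ^2 - 2λ + 17 = 0.
Eigenvalues λ = 1 ± 4i (complex conjugate pair).
For λ=1+4i: an eigenvector is (0,1) - i(-1,0) = (0 + i, 1).
A real fundamental pair from Re and Im of e^((1+4i)t)v: X_1 = e^(t)(cos(4t)·(0,1) + sin(4t)·(-1,0)), X_2 = e^(t)(sin(4t)·(0,1) - cos(4t)·(-1,0)).
General solution: K_1X_1 + K_2X_2.

p(t) = -K_1e^(t)sin(4t) + K_2e^(t)cos(4t), q(t) = K_1e^(t)cos(4t) + K_2e^(t)sin(4t)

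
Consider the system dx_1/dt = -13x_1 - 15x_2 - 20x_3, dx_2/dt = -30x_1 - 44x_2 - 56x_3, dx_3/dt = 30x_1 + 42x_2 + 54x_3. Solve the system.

Coefficient matrix A = [[-13, -15, -20], [-30, -44, -56], [30, 42, 54]].
det(A - λI) = 0 gives eigenvalues λ = -3, 2, -2.
For λ=-3: eigenvector (1,2,-2).
For λ=2: eigenvector (1,3,-3).
For λ=-2: eigenvector (0,4,-3).
General solution: C_1e^(-3t)(1,2,-2) + C_2e^(2t)(1,3,-3) + C_3e^(-2t)(0,4,-3).

x_1(t) = C_1e^(-3t) + C_2e^(2t), x_2(t) = 2C_1e^(-3t) + 3C_2e^(2t) + 4C_3e^(-2t), x_3(t) = -2C_1e^(-3t) - 3C_2e^(2t) - 3C_3e^(-2t)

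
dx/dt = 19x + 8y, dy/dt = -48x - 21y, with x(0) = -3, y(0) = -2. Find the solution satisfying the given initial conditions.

Coefficient matrix A = [[19, 8], [-48, -21]].
Characteristic polynomial det(A - λI) = λ^2 + 2λ - 15 = 0.
Eigenvalues λ = 3, -5.
For λ=3: (A-λI) row 1 is [16, 8], so an eigenvector is (-1, 2).
For λ=-5: (A-λI) row 1 is [24, 8], so an eigenvector is (-1, 3).
General solution: C_1e^(3t)(-1,2) + C_2e^(-5t)(-1,3).
Applying x(0)=-3, y(0)=-2 gives C_1=11, C_2=-8.

x(t) = -11e^(3t) + 8e^(-5t), y(t) = 22e^(3t) - 24e^(-5t)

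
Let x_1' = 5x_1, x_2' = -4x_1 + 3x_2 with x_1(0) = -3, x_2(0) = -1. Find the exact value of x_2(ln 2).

A = [[5,0],[-4,3]]; eigenvalues λ = 5, 3.
Eigenvectors: (-1,2) for λ=5, (0,1) for λ=3.
From the initial condition, c_1 = 3, c_2 = -7.
x_2(ln 2) = (3)(2^5)(2) + (-7)(2^3)(1) = 136.

136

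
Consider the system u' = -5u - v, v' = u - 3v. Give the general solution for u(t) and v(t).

u(t) = C_1e^(-4t) + C_2te^(-4t) - C_2e^(-4t), v(t) = -C_1e^(-4t) - C_2te^(-4t)

Coefficient matrix A = [[-5, -1], [1, -3]].
Characteristic polynomial det(A - λI) = λ^2 + 8λ + 16 = 0.
Single eigenvalue λ = -4 with algebraic multiplicity 2.
Eigenvector v = (1,-1); generalized eigenvector w with (A-λI)w=v is (-1,0).
General solution: e^(-4t)[C_1·v + C_2·(t·v + w)].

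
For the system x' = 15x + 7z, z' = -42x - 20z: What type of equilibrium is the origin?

saddle

A = [[15,7],[-42,-20]]; det(A-λI) = λ^2 + 5λ - 6.
λ = 1, -6: opposite signs.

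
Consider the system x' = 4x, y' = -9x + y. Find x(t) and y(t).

Coefficient matrix A = [[4, 0], [-9, 1]].
Characteristic polynomial det(A - λI) = λ^2 - 5λ + 4 = 0.
Eigenvalues λ = 1, 4.
For λ=1: (A-λI) row 1 is [3, 0], so an eigenvector is (0, -1).
For λ=4: (A-λI) row 2 is [-9, -3], so an eigenvector is (1, -3).
General solution: c_1e^(t)(0,-1) + c_2e^(4t)(1,-3).

x(t) = c_2e^(4t), y(t) = -c_1e^(t) - 3c_2e^(4t)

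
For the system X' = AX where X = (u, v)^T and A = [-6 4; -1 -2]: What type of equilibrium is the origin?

stable improper node

A = [[-6,4],[-1,-2]]; det(A-λI) = λ^2 + 8λ + 16.
repeated λ = -4 with a single eigenvector.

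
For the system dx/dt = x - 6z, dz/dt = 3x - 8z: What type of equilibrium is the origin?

stable node

A = [[1,-6],[3,-8]]; det(A-λI) = λ^2 + 7λ + 10.
λ = -5, -2: both negative.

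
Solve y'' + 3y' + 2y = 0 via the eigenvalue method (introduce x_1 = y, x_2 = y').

Let x_1 = y, x_2 = y'. Then x_1' = x_2 and x_2' = -2x_1 - 3x_2.
A = [[0,1],[-2,-3]]; det(A-λI) = λ^2 + 3λ + 2.
Eigenvalues λ = -1, -2 with eigenvectors (1,-1), (1,-2).

y(t) = C_1e^(-t) + C_2e^(-2t)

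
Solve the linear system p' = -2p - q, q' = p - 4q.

p(t) = -c_1e^(-3t) - c_2te^(-3t), q(t) = -c_1e^(-3t) - c_2te^(-3t) + c_2e^(-3t)

Coefficient matrix A = [[-2, -1], [1, -4]].
Characteristic polynomial det(A - λI) = λ^2 + 6λ + 9 = 0.
Single eigenvalue λ = -3 with algebraic multiplicity 2.
Eigenvector v = (-1,-1); generalized eigenvector w with (A-λI)w=v is (0,1).
General solution: e^(-3t)[c_1·v + c_2·(t·v + w)].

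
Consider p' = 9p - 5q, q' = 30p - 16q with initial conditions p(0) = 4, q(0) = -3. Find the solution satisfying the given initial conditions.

Coefficient matrix A = [[9, -5], [30, -16]].
Characteristic polynomial det(A - λI) = λ^2 + 7λ + 6 = 0.
Eigenvalues λ = -1, -6.
For λ=-1: (A-λI) row 1 is [10, -5], so an eigenvector is (-1, -2).
For λ=-6: (A-λI) row 1 is [15, -5], so an eigenvector is (1, 3).
General solution: c_1e^(-t)(-1,-2) + c_2e^(-6t)(1,3).
Applying p(0)=4, q(0)=-3 gives c_1=-15, c_2=-11.

p(t) = 15e^(-t) - 11e^(-6t), q(t) = 30e^(-t) - 33e^(-6t)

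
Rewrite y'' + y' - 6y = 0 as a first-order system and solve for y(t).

y(t) = C_1e^(-3t) + C_2e^(2t)

Let x_1 = y, x_2 = y'. Then x_1' = x_2 and x_2' = 6x_1 - x_2.
A = [[0,1],[6,-1]]; det(A-λI) = λ^2 + λ - 6.
Eigenvalues λ = -3, 2 with eigenvectors (1,-3), (1,2).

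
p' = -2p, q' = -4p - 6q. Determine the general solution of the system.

Coefficient matrix A = [[-2, 0], [-4, -6]].
Characteristic polynomial det(A - λI) = λ^2 + 8λ + 12 = 0.
Eigenvalues λ = -6, -2.
For λ=-6: (A-λI) row 1 is [4, 0], so an eigenvector is (0, -1).
For λ=-2: (A-λI) row 2 is [-4, -4], so an eigenvector is (-1, 1).
General solution: C_1e^(-6t)(0,-1) + C_2e^(-2t)(-1,1).

p(t) = -C_2e^(-2t), q(t) = -C_1e^(-6t) + C_2e^(-2t)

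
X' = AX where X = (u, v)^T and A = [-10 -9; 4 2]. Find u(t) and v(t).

u(t) = 3K_1e^(-4t) + 3K_2te^(-4t) + K_2e^(-4t), v(t) = -2K_1e^(-4t) - 2K_2te^(-4t) - K_2e^(-4t)

Coefficient matrix A = [[-10, -9], [4, 2]].
Characteristic polynomial det(A - λI) = λ^2 + 8λ + 16 = 0.
Single eigenvalue λ = -4 with algebraic multiplicity 2.
Eigenvector v = (3,-2); generalized eigenvector w with (A-λI)w=v is (1,-1).
General solution: e^(-4t)[K_1·v + K_2·(t·v + w)].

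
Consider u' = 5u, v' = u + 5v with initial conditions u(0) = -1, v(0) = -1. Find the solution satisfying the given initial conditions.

u(t) = -e^(5t), v(t) = -te^(5t) - e^(5t)

Coefficient matrix A = [[5, 0], [1, 5]].
Characteristic polynomial det(A - λI) = λ^2 - 10λ + 25 = 0.
Single eigenvalue λ = 5 with algebraic multiplicity 2.
Eigenvector v = (0,-1); generalized eigenvector w with (A-λI)w=v is (-1,1).
General solution: e^(5t)[K_1·v + K_2·(t·v + w)].
Applying u(0)=-1, v(0)=-1 gives K_1=2, K_2=1.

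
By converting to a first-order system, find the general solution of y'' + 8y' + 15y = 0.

y(t) = C_1e^(-3t) + C_2e^(-5t)

Let x_1 = y, x_2 = y'. Then x_1' = x_2 and x_2' = -15x_1 - 8x_2.
A = [[0,1],[-15,-8]]; det(A-λI) = λ^2 + 8λ + 15.
Eigenvalues λ = -3, -5 with eigenvectors (1,-3), (1,-5).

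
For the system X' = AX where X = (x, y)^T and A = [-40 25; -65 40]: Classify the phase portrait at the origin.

center

A = [[-40,25],[-65,40]]; det(A-λI) = λ^2 + 25.
λ = 0 ± 5i: zero real part.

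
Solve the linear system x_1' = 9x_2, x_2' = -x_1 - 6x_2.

Coefficient matrix A = [[0, 9], [-1, -6]].
Characteristic polynomial det(A - λI) = λ^2 + 6λ + 9 = 0.
Single eigenvalue λ = -3 with algebraic multiplicity 2.
Eigenvector v = (-3,1); generalized eigenvector w with (A-λI)w=v is (-1,0).
General solution: e^(-3t)[c_1·v + c_2·(t·v + w)].

x_1(t) = -3c_1e^(-3t) - 3c_2te^(-3t) - c_2e^(-3t), x_2(t) = c_1e^(-3t) + c_2te^(-3t)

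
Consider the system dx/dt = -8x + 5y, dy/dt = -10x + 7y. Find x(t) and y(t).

x(t) = K_1e^(2t) + K_2e^(-3t), y(t) = 2K_1e^(2t) + K_2e^(-3t)

Coefficient matrix A = [[-8, 5], [-10, 7]].
Characteristic polynomial det(A - λI) = λ^2 + λ - 6 = 0.
Eigenvalues λ = 2, -3.
For λ=2: (A-λI) row 1 is [-10, 5], so an eigenvector is (1, 2).
For λ=-3: (A-λI) row 1 is [-5, 5], so an eigenvector is (1, 1).
General solution: K_1e^(2t)(1,2) + K_2e^(-3t)(1,1).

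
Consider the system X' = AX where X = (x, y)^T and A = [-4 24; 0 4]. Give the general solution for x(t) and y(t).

Coefficient matrix A = [[-4, 24], [0, 4]].
Characteristic polynomial det(A - λI) = λ^2 - 16 = 0.
Eigenvalues λ = -4, 4.
For λ=-4: (A-λI) row 1 is [0, 24], so an eigenvector is (-1, 0).
For λ=4: (A-λI) row 1 is [-8, 24], so an eigenvector is (3, 1).
General solution: K_1e^(-4t)(-1,0) + K_2e^(4t)(3,1).

x(t) = -K_1e^(-4t) + 3K_2e^(4t), y(t) = K_2e^(4t)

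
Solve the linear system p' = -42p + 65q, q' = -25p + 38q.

p(t) = 2c_1e^(-2t)sin(5t) + 3c_1e^(-2t)cos(5t) + 3c_2e^(-2t)sin(5t) - 2c_2e^(-2t)cos(5t), q(t) = c_1e^(-2t)sin(5t) + 2c_1e^(-2t)cos(5t) + 2c_2e^(-2t)sin(5t) - c_2e^(-2t)cos(5t)

Coefficient matrix A = [[-42, 65], [-25, 38]].
Characteristic polynomial det(A - λI) = λ^2 + 4λ + 29 = 0.
Eigenvalues λ = -2 ± 5i (complex conjugate pair).
For λ=-2+5i: an eigenvector is (3,2) - i(2,1) = (3 - 2i, 2 - i).
A real fundamental pair from Re and Im of e^((-2+5i)t)v: X_1 = e^(-2t)(cos(5t)·(3,2) + sin(5t)·(2,1)), X_2 = e^(-2t)(sin(5t)·(3,2) - cos(5t)·(2,1)).
General solution: c_1X_1 + c_2X_2.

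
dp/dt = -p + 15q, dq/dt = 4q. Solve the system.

Coefficient matrix A = [[-1, 15], [0, 4]].
Characteristic polynomial det(A - λI) = λ^2 - 3λ - 4 = 0.
Eigenvalues λ = -1, 4.
For λ=-1: (A-λI) row 1 is [0, 15], so an eigenvector is (-1, 0).
For λ=4: (A-λI) row 1 is [-5, 15], so an eigenvector is (-3, -1).
General solution: c_1e^(-t)(-1,0) + c_2e^(4t)(-3,-1).

p(t) = -c_1e^(-t) - 3c_2e^(4t), q(t) = -c_2e^(4t)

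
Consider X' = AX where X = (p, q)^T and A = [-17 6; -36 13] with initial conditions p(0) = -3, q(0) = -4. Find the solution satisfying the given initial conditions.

p(t) = 2e^(t) - 5e^(-5t), q(t) = 6e^(t) - 10e^(-5t)

Coefficient matrix A = [[-17, 6], [-36, 13]].
Characteristic polynomial det(A - λI) = λ^2 + 4λ - 5 = 0.
Eigenvalues λ = -5, 1.
For λ=-5: (A-λI) row 1 is [-12, 6], so an eigenvector is (1, 2).
For λ=1: (A-λI) row 1 is [-18, 6], so an eigenvector is (1, 3).
General solution: c_1e^(-5t)(1,2) + c_2e^(t)(1,3).
Applying p(0)=-3, q(0)=-4 gives c_1=-5, c_2=2.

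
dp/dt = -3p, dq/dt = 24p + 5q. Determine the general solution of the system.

p(t) = K_1e^(-3t), q(t) = -3K_1e^(-3t) + K_2e^(5t)

Coefficient matrix A = [[-3, 0], [24, 5]].
Characteristic polynomial det(A - λI) = λ^2 - 2λ - 15 = 0.
Eigenvalues λ = -3, 5.
For λ=-3: (A-λI) row 2 is [24, 8], so an eigenvector is (1, -3).
For λ=5: (A-λI) row 1 is [-8, 0], so an eigenvector is (0, 1).
General solution: K_1e^(-3t)(1,-3) + K_2e^(5t)(0,1).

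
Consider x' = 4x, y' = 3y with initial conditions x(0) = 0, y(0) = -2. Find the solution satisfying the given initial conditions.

Coefficient matrix A = [[4, 0], [0, 3]].
Characteristic polynomial det(A - λI) = λ^2 - 7λ + 12 = 0.
Eigenvalues λ = 3, 4.
For λ=3: (A-λI) row 1 is [1, 0], so an eigenvector is (0, 1).
For λ=4: (A-λI) row 2 is [0, -1], so an eigenvector is (-1, 0).
General solution: K_1e^(3t)(0,1) + K_2e^(4t)(-1,0).
Applying x(0)=0, y(0)=-2 gives K_1=-2, K_2=0.

x(t) = 0, y(t) = -2e^(3t)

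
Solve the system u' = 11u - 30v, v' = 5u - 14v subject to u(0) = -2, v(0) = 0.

Coefficient matrix A = [[11, -30], [5, -14]].
Characteristic polynomial det(A - λI) = λ^2 + 3λ - 4 = 0.
Eigenvalues λ = 1, -4.
For λ=1: (A-λI) row 1 is [10, -30], so an eigenvector is (3, 1).
For λ=-4: (A-λI) row 1 is [15, -30], so an eigenvector is (-2, -1).
General solution: C_1e^(t)(3,1) + C_2e^(-4t)(-2,-1).
Applying u(0)=-2, v(0)=0 gives C_1=-2, C_2=-2.

u(t) = -6e^(t) + 4e^(-4t), v(t) = -2e^(t) + 2e^(-4t)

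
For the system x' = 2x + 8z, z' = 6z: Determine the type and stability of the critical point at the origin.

unstable node

A = [[2,8],[0,6]]; det(A-λI) = λ^2 - 8λ + 12.
λ = 6, 2: both positive.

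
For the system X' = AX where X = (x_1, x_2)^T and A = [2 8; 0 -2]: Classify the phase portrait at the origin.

saddle

A = [[2,8],[0,-2]]; det(A-λI) = λ^2 - 4.
λ = 2, -2: opposite signs.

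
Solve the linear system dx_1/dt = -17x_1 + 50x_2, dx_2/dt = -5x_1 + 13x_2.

Coefficient matrix A = [[-17, 50], [-5, 13]].
Characteristic polynomial det(A - λI) = λ^2 + 4λ + 29 = 0.
Eigenvalues λ = -2 ± 5i (complex conjugate pair).
For λ=-2+5i: an eigenvector is (-1,0) - i(3,1) = (-1 - 3i, 0 - i).
A real fundamental pair from Re and Im of e^((-2+5i)t)v: X_1 = e^(-2t)(cos(5t)·(-1,0) + sin(5t)·(3,1)), X_2 = e^(-2t)(sin(5t)·(-1,0) - cos(5t)·(3,1)).
General solution: C_1X_1 + C_2X_2.

x_1(t) = 3C_1e^(-2t)sin(5t) - C_1e^(-2t)cos(5t) - C_2e^(-2t)sin(5t) - 3C_2e^(-2t)cos(5t), x_2(t) = C_1e^(-2t)sin(5t) - C_2e^(-2t)cos(5t)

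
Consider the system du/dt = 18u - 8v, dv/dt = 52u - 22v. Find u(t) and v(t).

Coefficient matrix A = [[18, -8], [52, -22]].
Characteristic polynomial det(A - λI) = λ^2 + 4λ + 20 = 0.
Eigenvalues λ = -2 ± 4i (complex conjugate pair).
For λ=-2+4i: an eigenvector is (1,2) - i(1,3) = (1 - i, 2 - 3i).
A real fundamental pair from Re and Im of e^((-2+4i)t)v: X_1 = e^(-2t)(cos(4t)·(1,2) + sin(4t)·(1,3)), X_2 = e^(-2t)(sin(4t)·(1,2) - cos(4t)·(1,3)).
General solution: c_1X_1 + c_2X_2.

u(t) = c_1e^(-2t)sin(4t) + c_1e^(-2t)cos(4t) + c_2e^(-2t)sin(4t) - c_2e^(-2t)cos(4t), v(t) = 3c_1e^(-2t)sin(4t) + 2c_1e^(-2t)cos(4t) + 2c_2e^(-2t)sin(4t) - 3c_2e^(-2t)cos(4t)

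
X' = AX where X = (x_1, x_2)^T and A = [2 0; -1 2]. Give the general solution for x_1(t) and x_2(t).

x_1(t) = -C_2e^(2t), x_2(t) = C_1e^(2t) + C_2te^(2t) - 3C_2e^(2t)

Coefficient matrix A = [[2, 0], [-1, 2]].
Characteristic polynomial det(A - λI) = λ^2 - 4λ + 4 = 0.
Single eigenvalue λ = 2 with algebraic multiplicity 2.
Eigenvector v = (0,1); generalized eigenvector w with (A-λI)w=v is (-1,-3).
General solution: e^(2t)[C_1·v + C_2·(t·v + w)].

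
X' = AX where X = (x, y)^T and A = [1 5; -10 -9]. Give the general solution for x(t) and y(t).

x(t) = c_1e^(-4t)sin(5t) - c_2e^(-4t)cos(5t), y(t) = -c_1e^(-4t)sin(5t) + c_1e^(-4t)cos(5t) + c_2e^(-4t)sin(5t) + c_2e^(-4t)cos(5t)

Coefficient matrix A = [[1, 5], [-10, -9]].
Characteristic polynomial det(A - λI) = λ^2 + 8λ + 41 = 0.
Eigenvalues λ = -4 ± 5i (complex conjugate pair).
For λ=-4+5i: an eigenvector is (0,1) - i(1,-1) = (0 - i, 1 + i).
A real fundamental pair from Re and Im of e^((-4+5i)t)v: X_1 = e^(-4t)(cos(5t)·(0,1) + sin(5t)·(1,-1)), X_2 = e^(-4t)(sin(5t)·(0,1) - cos(5t)·(1,-1)).
General solution: c_1X_1 + c_2X_2.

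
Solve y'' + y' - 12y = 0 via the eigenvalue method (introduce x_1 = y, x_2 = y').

Let x_1 = y, x_2 = y'. Then x_1' = x_2 and x_2' = 12x_1 - x_2.
A = [[0,1],[12,-1]]; det(A-λI) = λ^2 + λ - 12.
Eigenvalues λ = 3, -4 with eigenvectors (1,3), (1,-4).

y(t) = c_1e^(3t) + c_2e^(-4t)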